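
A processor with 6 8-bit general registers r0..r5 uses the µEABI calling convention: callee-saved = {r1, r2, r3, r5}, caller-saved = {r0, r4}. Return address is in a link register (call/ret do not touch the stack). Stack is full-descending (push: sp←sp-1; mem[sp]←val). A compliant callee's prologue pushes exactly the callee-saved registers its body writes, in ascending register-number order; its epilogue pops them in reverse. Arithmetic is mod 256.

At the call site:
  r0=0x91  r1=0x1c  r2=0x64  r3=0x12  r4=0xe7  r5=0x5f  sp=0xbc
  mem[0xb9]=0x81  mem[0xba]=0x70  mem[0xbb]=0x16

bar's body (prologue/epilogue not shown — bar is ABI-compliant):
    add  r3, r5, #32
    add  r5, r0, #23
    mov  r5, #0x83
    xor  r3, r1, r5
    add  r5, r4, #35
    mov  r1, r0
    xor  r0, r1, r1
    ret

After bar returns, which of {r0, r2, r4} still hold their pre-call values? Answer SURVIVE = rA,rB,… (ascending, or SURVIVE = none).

SURVIVE = r2,r4

prologue: push r1 → mem[0xbb]=0x1c, sp=0xbb
prologue: push r3 → mem[0xba]=0x12, sp=0xba
prologue: push r5 → mem[0xb9]=0x5f, sp=0xb9
body[0] add  r3, r5, #32 → r3=0x7f
body[1] add  r5, r0, #23 → r5=0xa8
body[2] mov  r5, #0x83 → r5=0x83
body[3] xor  r3, r1, r5 → r3=0x9f
body[4] add  r5, r4, #35 → r5=0x0a
body[5] mov  r1, r0 → r1=0x91
body[6] xor  r0, r1, r1 → r0=0x00
epilogue: pop r5=0x5f, sp=0xba
epilogue: pop r3=0x12, sp=0xbb
epilogue: pop r1=0x1c, sp=0xbc
r0: caller-saved, written=True
r2: callee-saved, written=False
r4: caller-saved, written=False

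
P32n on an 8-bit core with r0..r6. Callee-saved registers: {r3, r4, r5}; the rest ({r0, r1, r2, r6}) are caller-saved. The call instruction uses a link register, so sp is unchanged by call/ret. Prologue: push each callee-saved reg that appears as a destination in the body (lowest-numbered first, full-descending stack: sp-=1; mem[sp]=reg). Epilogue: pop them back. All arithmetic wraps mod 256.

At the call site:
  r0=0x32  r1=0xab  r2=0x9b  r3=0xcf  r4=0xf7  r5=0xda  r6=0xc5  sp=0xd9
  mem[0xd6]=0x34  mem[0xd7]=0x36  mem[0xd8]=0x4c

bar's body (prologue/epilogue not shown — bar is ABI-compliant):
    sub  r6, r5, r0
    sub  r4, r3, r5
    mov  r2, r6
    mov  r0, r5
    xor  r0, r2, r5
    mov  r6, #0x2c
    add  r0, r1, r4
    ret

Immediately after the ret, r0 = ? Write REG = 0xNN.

prologue: push r4 → mem[0xd8]=0xf7, sp=0xd8
body[0] sub  r6, r5, r0 → r6=0xa8
body[1] sub  r4, r3, r5 → r4=0xf5
body[2] mov  r2, r6 → r2=0xa8
body[3] mov  r0, r5 → r0=0xda
body[4] xor  r0, r2, r5 → r0=0x72
body[5] mov  r6, #0x2c → r6=0x2c
body[6] add  r0, r1, r4 → r0=0xa0
epilogue: pop r4=0xf7, sp=0xd9
r0 is caller-saved → body value

REG = 0xa0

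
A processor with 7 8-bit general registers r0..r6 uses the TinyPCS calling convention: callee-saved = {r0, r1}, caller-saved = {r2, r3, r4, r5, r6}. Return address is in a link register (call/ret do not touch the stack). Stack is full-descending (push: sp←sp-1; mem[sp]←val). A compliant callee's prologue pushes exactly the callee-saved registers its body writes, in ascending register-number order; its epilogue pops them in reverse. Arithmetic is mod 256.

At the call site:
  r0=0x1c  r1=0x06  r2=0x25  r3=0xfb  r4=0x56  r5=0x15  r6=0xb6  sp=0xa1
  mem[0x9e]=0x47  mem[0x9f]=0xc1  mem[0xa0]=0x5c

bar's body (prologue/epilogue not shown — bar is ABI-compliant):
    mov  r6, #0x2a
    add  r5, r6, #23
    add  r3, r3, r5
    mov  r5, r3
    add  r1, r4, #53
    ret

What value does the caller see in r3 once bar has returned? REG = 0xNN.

REG = 0x3c

prologue: push r1 → mem[0xa0]=0x06, sp=0xa0
body[0] mov  r6, #0x2a → r6=0x2a
body[1] add  r5, r6, #23 → r5=0x41
body[2] add  r3, r3, r5 → r3=0x3c
body[3] mov  r5, r3 → r5=0x3c
body[4] add  r1, r4, #53 → r1=0x8b
epilogue: pop r1=0x06, sp=0xa1
r3 is caller-saved → body value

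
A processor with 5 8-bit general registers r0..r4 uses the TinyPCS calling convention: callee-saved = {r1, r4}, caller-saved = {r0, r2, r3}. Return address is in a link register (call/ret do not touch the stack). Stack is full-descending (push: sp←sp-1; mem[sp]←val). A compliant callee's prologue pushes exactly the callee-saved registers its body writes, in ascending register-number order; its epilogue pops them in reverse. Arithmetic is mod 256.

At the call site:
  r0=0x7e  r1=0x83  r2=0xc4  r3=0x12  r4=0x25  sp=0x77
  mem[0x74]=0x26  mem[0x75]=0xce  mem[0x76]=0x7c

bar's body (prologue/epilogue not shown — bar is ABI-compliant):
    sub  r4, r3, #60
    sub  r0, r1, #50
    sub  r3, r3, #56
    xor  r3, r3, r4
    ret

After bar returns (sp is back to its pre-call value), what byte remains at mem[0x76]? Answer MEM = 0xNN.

prologue: push r4 -> mem[0x76]=0x25, sp=0x76
body[0] sub  r4, r3, #60 -> r4=0xd6
body[1] sub  r0, r1, #50 -> r0=0x51
body[2] sub  r3, r3, #56 -> r3=0xda
body[3] xor  r3, r3, r4 -> r3=0x0c
epilogue: pop r4=0x25, sp=0x77
prologue pushed ['r4'] at ['0x76']

MEM = 0x25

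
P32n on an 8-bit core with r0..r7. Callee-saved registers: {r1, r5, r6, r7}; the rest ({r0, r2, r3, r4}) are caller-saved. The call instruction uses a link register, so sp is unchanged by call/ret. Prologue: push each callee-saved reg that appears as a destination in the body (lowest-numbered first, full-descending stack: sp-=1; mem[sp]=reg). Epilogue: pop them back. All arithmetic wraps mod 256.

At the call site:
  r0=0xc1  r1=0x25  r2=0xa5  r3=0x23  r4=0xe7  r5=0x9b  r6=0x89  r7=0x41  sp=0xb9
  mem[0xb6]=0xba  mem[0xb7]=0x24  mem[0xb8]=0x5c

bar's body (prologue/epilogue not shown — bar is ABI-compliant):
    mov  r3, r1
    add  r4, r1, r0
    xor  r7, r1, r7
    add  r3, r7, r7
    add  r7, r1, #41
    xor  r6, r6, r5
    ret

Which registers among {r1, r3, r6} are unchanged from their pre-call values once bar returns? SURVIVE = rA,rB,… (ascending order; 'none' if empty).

SURVIVE = r1,r6

prologue: push r6 → mem[0xb8]=0x89, sp=0xb8
prologue: push r7 → mem[0xb7]=0x41, sp=0xb7
body[0] mov  r3, r1 → r3=0x25
body[1] add  r4, r1, r0 → r4=0xe6
body[2] xor  r7, r1, r7 → r7=0x64
body[3] add  r3, r7, r7 → r3=0xc8
body[4] add  r7, r1, #41 → r7=0x4e
body[5] xor  r6, r6, r5 → r6=0x12
epilogue: pop r7=0x41, sp=0xb8
epilogue: pop r6=0x89, sp=0xb9
r1: callee-saved, written=False
r3: caller-saved, written=True
r6: callee-saved, written=True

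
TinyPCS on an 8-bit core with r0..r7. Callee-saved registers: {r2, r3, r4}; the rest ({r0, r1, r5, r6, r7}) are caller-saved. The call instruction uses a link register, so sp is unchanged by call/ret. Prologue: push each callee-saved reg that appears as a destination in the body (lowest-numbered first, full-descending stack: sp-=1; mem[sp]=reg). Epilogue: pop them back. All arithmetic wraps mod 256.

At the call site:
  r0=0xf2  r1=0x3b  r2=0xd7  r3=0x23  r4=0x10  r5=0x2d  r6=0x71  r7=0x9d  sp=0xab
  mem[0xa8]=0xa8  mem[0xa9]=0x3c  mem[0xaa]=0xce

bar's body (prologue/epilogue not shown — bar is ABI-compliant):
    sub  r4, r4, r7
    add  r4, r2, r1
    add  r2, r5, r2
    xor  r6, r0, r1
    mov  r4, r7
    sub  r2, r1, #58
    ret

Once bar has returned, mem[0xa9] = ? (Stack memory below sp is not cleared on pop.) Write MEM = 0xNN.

prologue: push r2 -> mem[0xaa]=0xd7, sp=0xaa
prologue: push r4 -> mem[0xa9]=0x10, sp=0xa9
body[0] sub  r4, r4, r7 -> r4=0x73
body[1] add  r4, r2, r1 -> r4=0x12
body[2] add  r2, r5, r2 -> r2=0x04
body[3] xor  r6, r0, r1 -> r6=0xc9
body[4] mov  r4, r7 -> r4=0x9d
body[5] sub  r2, r1, #58 -> r2=0x01
epilogue: pop r4=0x10, sp=0xaa
epilogue: pop r2=0xd7, sp=0xab
prologue pushed ['r2', 'r4'] at ['0xaa', '0xa9']

MEM = 0x10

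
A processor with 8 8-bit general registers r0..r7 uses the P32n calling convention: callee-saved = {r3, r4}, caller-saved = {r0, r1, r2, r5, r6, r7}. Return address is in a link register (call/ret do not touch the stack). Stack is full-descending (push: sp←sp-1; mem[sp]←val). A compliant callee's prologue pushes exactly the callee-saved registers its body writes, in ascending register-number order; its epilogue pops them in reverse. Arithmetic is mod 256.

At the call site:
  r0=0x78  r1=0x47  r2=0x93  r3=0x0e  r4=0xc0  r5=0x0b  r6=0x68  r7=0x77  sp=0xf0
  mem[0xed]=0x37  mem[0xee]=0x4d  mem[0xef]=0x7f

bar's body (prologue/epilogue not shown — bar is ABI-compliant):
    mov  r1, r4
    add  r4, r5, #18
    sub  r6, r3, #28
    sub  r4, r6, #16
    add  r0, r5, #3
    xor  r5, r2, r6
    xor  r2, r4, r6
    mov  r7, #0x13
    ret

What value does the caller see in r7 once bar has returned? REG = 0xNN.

prologue: push r4 → mem[0xef]=0xc0, sp=0xef
body[0] mov  r1, r4 → r1=0xc0
body[1] add  r4, r5, #18 → r4=0x1d
body[2] sub  r6, r3, #28 → r6=0xf2
body[3] sub  r4, r6, #16 → r4=0xe2
body[4] add  r0, r5, #3 → r0=0x0e
body[5] xor  r5, r2, r6 → r5=0x61
body[6] xor  r2, r4, r6 → r2=0x10
body[7] mov  r7, #0x13 → r7=0x13
epilogue: pop r4=0xc0, sp=0xf0
r7 is caller-saved → body value

REG = 0x13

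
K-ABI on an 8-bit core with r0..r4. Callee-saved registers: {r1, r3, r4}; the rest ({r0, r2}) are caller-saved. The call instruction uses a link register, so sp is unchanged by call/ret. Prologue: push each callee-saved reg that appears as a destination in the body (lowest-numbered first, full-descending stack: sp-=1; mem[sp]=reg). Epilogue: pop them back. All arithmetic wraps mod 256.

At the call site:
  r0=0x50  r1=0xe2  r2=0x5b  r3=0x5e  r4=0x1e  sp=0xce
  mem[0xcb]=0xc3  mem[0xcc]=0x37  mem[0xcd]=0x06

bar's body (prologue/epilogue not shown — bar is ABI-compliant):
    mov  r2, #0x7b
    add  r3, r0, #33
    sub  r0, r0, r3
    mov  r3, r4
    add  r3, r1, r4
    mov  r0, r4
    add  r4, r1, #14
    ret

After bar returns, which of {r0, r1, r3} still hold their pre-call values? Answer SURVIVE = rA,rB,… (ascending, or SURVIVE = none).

SURVIVE = r1,r3

prologue: push r3 -> mem[0xcd]=0x5e, sp=0xcd
prologue: push r4 -> mem[0xcc]=0x1e, sp=0xcc
body[0] mov  r2, #0x7b -> r2=0x7b
body[1] add  r3, r0, #33 -> r3=0x71
body[2] sub  r0, r0, r3 -> r0=0xdf
body[3] mov  r3, r4 -> r3=0x1e
body[4] add  r3, r1, r4 -> r3=0x00
body[5] mov  r0, r4 -> r0=0x1e
body[6] add  r4, r1, #14 -> r4=0xf0
epilogue: pop r4=0x1e, sp=0xcd
epilogue: pop r3=0x5e, sp=0xce
r0: caller-saved, written=True
r1: callee-saved, written=False
r3: callee-saved, written=True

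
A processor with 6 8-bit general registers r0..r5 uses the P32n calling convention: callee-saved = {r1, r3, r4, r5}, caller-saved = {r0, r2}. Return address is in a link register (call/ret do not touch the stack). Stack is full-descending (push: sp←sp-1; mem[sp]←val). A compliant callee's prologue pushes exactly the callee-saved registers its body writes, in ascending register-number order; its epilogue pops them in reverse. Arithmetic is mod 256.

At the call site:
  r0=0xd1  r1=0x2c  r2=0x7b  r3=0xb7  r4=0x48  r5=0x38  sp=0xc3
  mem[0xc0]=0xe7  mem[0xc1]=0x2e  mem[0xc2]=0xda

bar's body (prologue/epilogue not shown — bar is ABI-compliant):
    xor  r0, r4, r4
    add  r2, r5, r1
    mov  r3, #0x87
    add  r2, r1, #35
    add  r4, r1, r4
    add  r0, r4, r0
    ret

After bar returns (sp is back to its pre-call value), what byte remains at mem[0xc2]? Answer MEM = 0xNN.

prologue: push r3 → mem[0xc2]=0xb7, sp=0xc2
prologue: push r4 → mem[0xc1]=0x48, sp=0xc1
body[0] xor  r0, r4, r4 → r0=0x00
body[1] add  r2, r5, r1 → r2=0x64
body[2] mov  r3, #0x87 → r3=0x87
body[3] add  r2, r1, #35 → r2=0x4f
body[4] add  r4, r1, r4 → r4=0x74
body[5] add  r0, r4, r0 → r0=0x74
epilogue: pop r4=0x48, sp=0xc2
epilogue: pop r3=0xb7, sp=0xc3
prologue pushed ['r3', 'r4'] at ['0xc2', '0xc1']

MEM = 0xb7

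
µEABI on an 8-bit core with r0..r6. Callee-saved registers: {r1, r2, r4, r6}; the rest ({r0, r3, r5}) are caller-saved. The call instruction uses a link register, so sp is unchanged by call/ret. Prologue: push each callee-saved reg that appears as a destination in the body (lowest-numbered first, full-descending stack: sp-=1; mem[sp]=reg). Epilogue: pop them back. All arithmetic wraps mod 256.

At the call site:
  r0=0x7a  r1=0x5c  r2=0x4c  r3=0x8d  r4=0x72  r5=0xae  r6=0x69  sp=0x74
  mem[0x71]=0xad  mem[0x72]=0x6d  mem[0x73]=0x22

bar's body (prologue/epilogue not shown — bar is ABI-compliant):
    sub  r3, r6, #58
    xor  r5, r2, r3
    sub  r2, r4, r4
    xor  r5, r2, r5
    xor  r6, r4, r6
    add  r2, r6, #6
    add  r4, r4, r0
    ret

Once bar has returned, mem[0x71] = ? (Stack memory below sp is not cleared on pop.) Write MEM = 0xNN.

prologue: push r2 -> mem[0x73]=0x4c, sp=0x73
prologue: push r4 -> mem[0x72]=0x72, sp=0x72
prologue: push r6 -> mem[0x71]=0x69, sp=0x71
body[0] sub  r3, r6, #58 -> r3=0x2f
body[1] xor  r5, r2, r3 -> r5=0x63
body[2] sub  r2, r4, r4 -> r2=0x00
body[3] xor  r5, r2, r5 -> r5=0x63
body[4] xor  r6, r4, r6 -> r6=0x1b
body[5] add  r2, r6, #6 -> r2=0x21
body[6] add  r4, r4, r0 -> r4=0xec
epilogue: pop r6=0x69, sp=0x72
epilogue: pop r4=0x72, sp=0x73
epilogue: pop r2=0x4c, sp=0x74
prologue pushed ['r2', 'r4', 'r6'] at ['0x73', '0x72', '0x71']

MEM = 0x69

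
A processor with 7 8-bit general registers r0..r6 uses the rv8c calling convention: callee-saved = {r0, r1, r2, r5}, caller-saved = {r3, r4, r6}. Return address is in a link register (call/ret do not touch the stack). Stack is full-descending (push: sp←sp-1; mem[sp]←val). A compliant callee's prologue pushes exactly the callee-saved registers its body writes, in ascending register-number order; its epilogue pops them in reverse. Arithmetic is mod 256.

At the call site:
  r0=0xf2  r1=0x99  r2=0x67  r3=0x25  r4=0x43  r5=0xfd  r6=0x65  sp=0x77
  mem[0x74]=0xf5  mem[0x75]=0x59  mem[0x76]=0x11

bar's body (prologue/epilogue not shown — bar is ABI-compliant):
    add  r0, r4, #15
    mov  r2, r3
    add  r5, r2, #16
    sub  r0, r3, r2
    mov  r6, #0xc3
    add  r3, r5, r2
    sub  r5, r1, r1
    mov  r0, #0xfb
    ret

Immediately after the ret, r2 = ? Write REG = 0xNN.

prologue: push r0 → mem[0x76]=0xf2, sp=0x76
prologue: push r2 → mem[0x75]=0x67, sp=0x75
prologue: push r5 → mem[0x74]=0xfd, sp=0x74
body[0] add  r0, r4, #15 → r0=0x52
body[1] mov  r2, r3 → r2=0x25
body[2] add  r5, r2, #16 → r5=0x35
body[3] sub  r0, r3, r2 → r0=0x00
body[4] mov  r6, #0xc3 → r6=0xc3
body[5] add  r3, r5, r2 → r3=0x5a
body[6] sub  r5, r1, r1 → r5=0x00
body[7] mov  r0, #0xfb → r0=0xfb
epilogue: pop r5=0xfd, sp=0x75
epilogue: pop r2=0x67, sp=0x76
epilogue: pop r0=0xf2, sp=0x77
r2 is callee-saved → restored

REG = 0x67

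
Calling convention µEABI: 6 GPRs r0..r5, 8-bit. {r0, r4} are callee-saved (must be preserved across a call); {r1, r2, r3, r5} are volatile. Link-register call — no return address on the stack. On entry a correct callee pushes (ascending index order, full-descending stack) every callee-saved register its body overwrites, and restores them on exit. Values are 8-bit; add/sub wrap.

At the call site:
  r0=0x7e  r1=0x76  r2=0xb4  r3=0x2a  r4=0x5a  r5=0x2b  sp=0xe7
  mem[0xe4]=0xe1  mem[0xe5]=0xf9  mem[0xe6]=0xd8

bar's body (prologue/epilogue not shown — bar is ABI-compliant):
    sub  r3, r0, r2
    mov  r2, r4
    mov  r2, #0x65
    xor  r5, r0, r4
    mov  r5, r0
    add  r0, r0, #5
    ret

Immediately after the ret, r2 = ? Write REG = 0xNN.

prologue: push r0 → mem[0xe6]=0x7e, sp=0xe6
body[0] sub  r3, r0, r2 → r3=0xca
body[1] mov  r2, r4 → r2=0x5a
body[2] mov  r2, #0x65 → r2=0x65
body[3] xor  r5, r0, r4 → r5=0x24
body[4] mov  r5, r0 → r5=0x7e
body[5] add  r0, r0, #5 → r0=0x83
epilogue: pop r0=0x7e, sp=0xe7
r2 is caller-saved → body value

REG = 0x65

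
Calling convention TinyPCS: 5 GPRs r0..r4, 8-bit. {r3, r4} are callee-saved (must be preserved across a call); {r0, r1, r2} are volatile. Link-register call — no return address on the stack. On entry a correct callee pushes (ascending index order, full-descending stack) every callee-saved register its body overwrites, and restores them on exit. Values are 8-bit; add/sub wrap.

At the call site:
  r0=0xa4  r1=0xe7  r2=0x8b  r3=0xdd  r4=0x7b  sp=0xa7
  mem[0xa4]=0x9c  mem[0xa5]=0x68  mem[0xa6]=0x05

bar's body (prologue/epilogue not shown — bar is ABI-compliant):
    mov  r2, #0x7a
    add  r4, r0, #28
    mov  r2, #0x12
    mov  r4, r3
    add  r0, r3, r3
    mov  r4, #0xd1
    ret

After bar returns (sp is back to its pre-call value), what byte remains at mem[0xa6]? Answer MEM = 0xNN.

prologue: push r4 -> mem[0xa6]=0x7b, sp=0xa6
body[0] mov  r2, #0x7a -> r2=0x7a
body[1] add  r4, r0, #28 -> r4=0xc0
body[2] mov  r2, #0x12 -> r2=0x12
body[3] mov  r4, r3 -> r4=0xdd
body[4] add  r0, r3, r3 -> r0=0xba
body[5] mov  r4, #0xd1 -> r4=0xd1
epilogue: pop r4=0x7b, sp=0xa7
prologue pushed ['r4'] at ['0xa6']

MEM = 0x7b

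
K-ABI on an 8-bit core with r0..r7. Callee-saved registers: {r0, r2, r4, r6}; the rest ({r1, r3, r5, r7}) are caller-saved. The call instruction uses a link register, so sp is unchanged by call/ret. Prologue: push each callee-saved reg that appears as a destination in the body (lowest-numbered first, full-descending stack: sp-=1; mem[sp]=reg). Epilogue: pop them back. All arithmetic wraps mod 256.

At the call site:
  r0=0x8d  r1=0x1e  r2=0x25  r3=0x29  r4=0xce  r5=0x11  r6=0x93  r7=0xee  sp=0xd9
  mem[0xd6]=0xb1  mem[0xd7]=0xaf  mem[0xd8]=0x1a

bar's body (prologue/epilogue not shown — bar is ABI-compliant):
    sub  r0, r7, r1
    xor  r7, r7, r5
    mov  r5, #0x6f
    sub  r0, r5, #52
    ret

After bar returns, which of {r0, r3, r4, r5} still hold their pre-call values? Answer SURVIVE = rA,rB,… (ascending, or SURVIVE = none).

SURVIVE = r0,r3,r4

prologue: push r0 → mem[0xd8]=0x8d, sp=0xd8
body[0] sub  r0, r7, r1 → r0=0xd0
body[1] xor  r7, r7, r5 → r7=0xff
body[2] mov  r5, #0x6f → r5=0x6f
body[3] sub  r0, r5, #52 → r0=0x3b
epilogue: pop r0=0x8d, sp=0xd9
r0: callee-saved, written=True
r3: caller-saved, written=False
r4: callee-saved, written=False
r5: caller-saved, written=True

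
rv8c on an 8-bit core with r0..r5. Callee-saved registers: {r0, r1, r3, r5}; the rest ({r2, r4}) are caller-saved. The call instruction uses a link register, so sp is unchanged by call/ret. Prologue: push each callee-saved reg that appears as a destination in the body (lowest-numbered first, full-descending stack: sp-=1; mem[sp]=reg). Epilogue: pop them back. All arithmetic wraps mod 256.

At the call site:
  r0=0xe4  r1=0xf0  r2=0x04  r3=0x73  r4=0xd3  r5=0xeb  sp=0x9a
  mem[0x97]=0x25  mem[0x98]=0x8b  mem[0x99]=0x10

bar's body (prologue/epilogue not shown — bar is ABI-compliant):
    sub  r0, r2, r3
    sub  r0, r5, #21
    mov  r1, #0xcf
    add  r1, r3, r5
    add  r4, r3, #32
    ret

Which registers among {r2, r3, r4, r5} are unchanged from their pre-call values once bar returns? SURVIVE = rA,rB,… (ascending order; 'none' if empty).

prologue: push r0 → mem[0x99]=0xe4, sp=0x99
prologue: push r1 → mem[0x98]=0xf0, sp=0x98
body[0] sub  r0, r2, r3 → r0=0x91
body[1] sub  r0, r5, #21 → r0=0xd6
body[2] mov  r1, #0xcf → r1=0xcf
body[3] add  r1, r3, r5 → r1=0x5e
body[4] add  r4, r3, #32 → r4=0x93
epilogue: pop r1=0xf0, sp=0x99
epilogue: pop r0=0xe4, sp=0x9a
r2: caller-saved, written=False
r3: callee-saved, written=False
r4: caller-saved, written=True
r5: callee-saved, written=False

SURVIVE = r2,r3,r5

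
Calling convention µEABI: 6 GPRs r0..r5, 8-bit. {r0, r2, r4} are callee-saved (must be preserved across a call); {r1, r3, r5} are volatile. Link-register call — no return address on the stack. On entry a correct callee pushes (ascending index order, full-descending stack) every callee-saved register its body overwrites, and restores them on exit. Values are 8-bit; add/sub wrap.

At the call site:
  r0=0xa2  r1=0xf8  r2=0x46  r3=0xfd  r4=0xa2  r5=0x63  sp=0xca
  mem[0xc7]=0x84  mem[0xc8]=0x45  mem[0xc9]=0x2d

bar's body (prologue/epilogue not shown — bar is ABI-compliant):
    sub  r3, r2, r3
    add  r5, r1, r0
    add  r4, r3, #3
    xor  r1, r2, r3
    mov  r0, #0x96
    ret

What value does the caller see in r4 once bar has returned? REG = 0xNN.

REG = 0xa2

prologue: push r0 → mem[0xc9]=0xa2, sp=0xc9
prologue: push r4 → mem[0xc8]=0xa2, sp=0xc8
body[0] sub  r3, r2, r3 → r3=0x49
body[1] add  r5, r1, r0 → r5=0x9a
body[2] add  r4, r3, #3 → r4=0x4c
body[3] xor  r1, r2, r3 → r1=0x0f
body[4] mov  r0, #0x96 → r0=0x96
epilogue: pop r4=0xa2, sp=0xc9
epilogue: pop r0=0xa2, sp=0xca
r4 is callee-saved → restored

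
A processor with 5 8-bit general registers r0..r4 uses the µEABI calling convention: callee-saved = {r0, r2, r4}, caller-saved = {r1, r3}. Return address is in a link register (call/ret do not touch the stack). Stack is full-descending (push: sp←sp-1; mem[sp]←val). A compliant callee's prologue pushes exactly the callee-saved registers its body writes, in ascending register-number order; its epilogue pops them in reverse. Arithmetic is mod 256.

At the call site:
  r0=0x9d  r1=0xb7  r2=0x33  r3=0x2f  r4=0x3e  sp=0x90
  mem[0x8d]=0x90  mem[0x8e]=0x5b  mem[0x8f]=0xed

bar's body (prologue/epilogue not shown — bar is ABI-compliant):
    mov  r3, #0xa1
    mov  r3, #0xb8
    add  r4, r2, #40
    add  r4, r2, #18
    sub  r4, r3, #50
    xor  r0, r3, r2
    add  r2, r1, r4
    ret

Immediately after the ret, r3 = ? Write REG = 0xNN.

prologue: push r0 -> mem[0x8f]=0x9d, sp=0x8f
prologue: push r2 -> mem[0x8e]=0x33, sp=0x8e
prologue: push r4 -> mem[0x8d]=0x3e, sp=0x8d
body[0] mov  r3, #0xa1 -> r3=0xa1
body[1] mov  r3, #0xb8 -> r3=0xb8
body[2] add  r4, r2, #40 -> r4=0x5b
body[3] add  r4, r2, #18 -> r4=0x45
body[4] sub  r4, r3, #50 -> r4=0x86
body[5] xor  r0, r3, r2 -> r0=0x8b
body[6] add  r2, r1, r4 -> r2=0x3d
epilogue: pop r4=0x3e, sp=0x8e
epilogue: pop r2=0x33, sp=0x8f
epilogue: pop r0=0x9d, sp=0x90
r3 is caller-saved -> body value

REG = 0xb8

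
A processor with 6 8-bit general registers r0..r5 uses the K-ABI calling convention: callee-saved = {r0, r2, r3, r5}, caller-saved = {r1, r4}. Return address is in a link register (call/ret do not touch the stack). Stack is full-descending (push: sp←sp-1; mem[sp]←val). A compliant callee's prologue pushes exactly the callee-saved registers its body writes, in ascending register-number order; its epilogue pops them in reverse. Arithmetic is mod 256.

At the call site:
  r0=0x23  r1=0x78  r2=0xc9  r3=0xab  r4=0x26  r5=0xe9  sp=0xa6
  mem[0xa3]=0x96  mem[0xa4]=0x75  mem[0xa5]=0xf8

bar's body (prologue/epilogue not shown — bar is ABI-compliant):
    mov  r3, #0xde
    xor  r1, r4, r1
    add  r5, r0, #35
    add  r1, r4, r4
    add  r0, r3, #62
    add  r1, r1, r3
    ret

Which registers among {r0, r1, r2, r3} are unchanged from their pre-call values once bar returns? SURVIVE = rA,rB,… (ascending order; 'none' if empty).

SURVIVE = r0,r2,r3

prologue: push r0 → mem[0xa5]=0x23, sp=0xa5
prologue: push r3 → mem[0xa4]=0xab, sp=0xa4
prologue: push r5 → mem[0xa3]=0xe9, sp=0xa3
body[0] mov  r3, #0xde → r3=0xde
body[1] xor  r1, r4, r1 → r1=0x5e
body[2] add  r5, r0, #35 → r5=0x46
body[3] add  r1, r4, r4 → r1=0x4c
body[4] add  r0, r3, #62 → r0=0x1c
body[5] add  r1, r1, r3 → r1=0x2a
epilogue: pop r5=0xe9, sp=0xa4
epilogue: pop r3=0xab, sp=0xa5
epilogue: pop r0=0x23, sp=0xa6
r0: callee-saved, written=True
r1: caller-saved, written=True
r2: callee-saved, written=False
r3: callee-saved, written=True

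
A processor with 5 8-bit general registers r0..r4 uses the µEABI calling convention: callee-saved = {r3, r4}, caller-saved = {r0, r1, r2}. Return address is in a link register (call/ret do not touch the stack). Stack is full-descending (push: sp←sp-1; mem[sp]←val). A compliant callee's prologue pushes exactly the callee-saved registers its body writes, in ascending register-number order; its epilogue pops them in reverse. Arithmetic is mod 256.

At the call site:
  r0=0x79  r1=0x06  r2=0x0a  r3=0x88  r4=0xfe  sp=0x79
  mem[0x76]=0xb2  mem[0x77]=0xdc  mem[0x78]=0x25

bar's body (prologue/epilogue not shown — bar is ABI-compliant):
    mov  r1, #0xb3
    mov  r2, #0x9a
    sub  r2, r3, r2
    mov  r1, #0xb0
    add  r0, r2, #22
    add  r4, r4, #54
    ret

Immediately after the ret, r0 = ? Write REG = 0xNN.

REG = 0x04

prologue: push r4 → mem[0x78]=0xfe, sp=0x78
body[0] mov  r1, #0xb3 → r1=0xb3
body[1] mov  r2, #0x9a → r2=0x9a
body[2] sub  r2, r3, r2 → r2=0xee
body[3] mov  r1, #0xb0 → r1=0xb0
body[4] add  r0, r2, #22 → r0=0x04
body[5] add  r4, r4, #54 → r4=0x34
epilogue: pop r4=0xfe, sp=0x79
r0 is caller-saved → body value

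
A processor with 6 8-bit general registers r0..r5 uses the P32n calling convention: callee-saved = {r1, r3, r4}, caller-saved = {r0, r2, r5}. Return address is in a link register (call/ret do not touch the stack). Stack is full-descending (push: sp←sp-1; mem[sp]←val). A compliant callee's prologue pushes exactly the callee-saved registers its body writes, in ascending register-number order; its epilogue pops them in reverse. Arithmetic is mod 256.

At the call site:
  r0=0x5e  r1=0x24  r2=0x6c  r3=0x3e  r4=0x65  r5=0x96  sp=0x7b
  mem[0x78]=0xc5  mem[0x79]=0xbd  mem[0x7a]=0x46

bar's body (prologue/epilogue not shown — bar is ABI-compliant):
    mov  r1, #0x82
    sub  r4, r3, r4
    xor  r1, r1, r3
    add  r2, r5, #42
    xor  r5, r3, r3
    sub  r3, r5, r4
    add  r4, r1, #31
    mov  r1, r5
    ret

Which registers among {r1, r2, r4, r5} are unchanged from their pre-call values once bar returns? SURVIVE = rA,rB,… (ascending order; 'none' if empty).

prologue: push r1 -> mem[0x7a]=0x24, sp=0x7a
prologue: push r3 -> mem[0x79]=0x3e, sp=0x79
prologue: push r4 -> mem[0x78]=0x65, sp=0x78
body[0] mov  r1, #0x82 -> r1=0x82
body[1] sub  r4, r3, r4 -> r4=0xd9
body[2] xor  r1, r1, r3 -> r1=0xbc
body[3] add  r2, r5, #42 -> r2=0xc0
body[4] xor  r5, r3, r3 -> r5=0x00
body[5] sub  r3, r5, r4 -> r3=0x27
body[6] add  r4, r1, #31 -> r4=0xdb
body[7] mov  r1, r5 -> r1=0x00
epilogue: pop r4=0x65, sp=0x79
epilogue: pop r3=0x3e, sp=0x7a
epilogue: pop r1=0x24, sp=0x7b
r1: callee-saved, written=True
r2: caller-saved, written=True
r4: callee-saved, written=True
r5: caller-saved, written=True

SURVIVE = r1,r4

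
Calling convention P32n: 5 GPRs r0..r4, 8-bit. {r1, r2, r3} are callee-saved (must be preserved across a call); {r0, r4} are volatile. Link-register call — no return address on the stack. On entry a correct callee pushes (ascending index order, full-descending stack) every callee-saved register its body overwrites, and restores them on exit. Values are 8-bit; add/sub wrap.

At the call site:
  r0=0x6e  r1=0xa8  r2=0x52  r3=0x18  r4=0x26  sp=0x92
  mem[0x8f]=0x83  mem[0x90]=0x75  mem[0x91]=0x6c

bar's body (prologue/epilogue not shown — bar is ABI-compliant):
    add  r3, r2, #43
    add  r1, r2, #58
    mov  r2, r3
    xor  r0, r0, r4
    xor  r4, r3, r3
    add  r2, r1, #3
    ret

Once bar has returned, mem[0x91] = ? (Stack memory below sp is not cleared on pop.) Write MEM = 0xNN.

MEM = 0xa8

prologue: push r1 -> mem[0x91]=0xa8, sp=0x91
prologue: push r2 -> mem[0x90]=0x52, sp=0x90
prologue: push r3 -> mem[0x8f]=0x18, sp=0x8f
body[0] add  r3, r2, #43 -> r3=0x7d
body[1] add  r1, r2, #58 -> r1=0x8c
body[2] mov  r2, r3 -> r2=0x7d
body[3] xor  r0, r0, r4 -> r0=0x48
body[4] xor  r4, r3, r3 -> r4=0x00
body[5] add  r2, r1, #3 -> r2=0x8f
epilogue: pop r3=0x18, sp=0x90
epilogue: pop r2=0x52, sp=0x91
epilogue: pop r1=0xa8, sp=0x92
prologue pushed ['r1', 'r2', 'r3'] at ['0x91', '0x90', '0x8f']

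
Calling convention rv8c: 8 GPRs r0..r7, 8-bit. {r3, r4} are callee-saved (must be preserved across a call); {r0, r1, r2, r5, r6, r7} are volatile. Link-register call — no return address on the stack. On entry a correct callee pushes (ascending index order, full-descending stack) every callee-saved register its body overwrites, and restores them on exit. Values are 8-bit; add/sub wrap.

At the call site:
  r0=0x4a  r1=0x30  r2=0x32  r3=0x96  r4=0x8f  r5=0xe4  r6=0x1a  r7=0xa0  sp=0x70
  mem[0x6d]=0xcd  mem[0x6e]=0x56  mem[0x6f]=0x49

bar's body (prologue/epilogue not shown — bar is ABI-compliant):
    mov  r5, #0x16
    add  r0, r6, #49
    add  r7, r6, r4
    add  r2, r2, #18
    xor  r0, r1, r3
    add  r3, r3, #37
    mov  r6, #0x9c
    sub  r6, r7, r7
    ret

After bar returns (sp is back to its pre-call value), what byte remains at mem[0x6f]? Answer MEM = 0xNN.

MEM = 0x96

prologue: push r3 -> mem[0x6f]=0x96, sp=0x6f
body[0] mov  r5, #0x16 -> r5=0x16
body[1] add  r0, r6, #49 -> r0=0x4b
body[2] add  r7, r6, r4 -> r7=0xa9
body[3] add  r2, r2, #18 -> r2=0x44
body[4] xor  r0, r1, r3 -> r0=0xa6
body[5] add  r3, r3, #37 -> r3=0xbb
body[6] mov  r6, #0x9c -> r6=0x9c
body[7] sub  r6, r7, r7 -> r6=0x00
epilogue: pop r3=0x96, sp=0x70
prologue pushed ['r3'] at ['0x6f']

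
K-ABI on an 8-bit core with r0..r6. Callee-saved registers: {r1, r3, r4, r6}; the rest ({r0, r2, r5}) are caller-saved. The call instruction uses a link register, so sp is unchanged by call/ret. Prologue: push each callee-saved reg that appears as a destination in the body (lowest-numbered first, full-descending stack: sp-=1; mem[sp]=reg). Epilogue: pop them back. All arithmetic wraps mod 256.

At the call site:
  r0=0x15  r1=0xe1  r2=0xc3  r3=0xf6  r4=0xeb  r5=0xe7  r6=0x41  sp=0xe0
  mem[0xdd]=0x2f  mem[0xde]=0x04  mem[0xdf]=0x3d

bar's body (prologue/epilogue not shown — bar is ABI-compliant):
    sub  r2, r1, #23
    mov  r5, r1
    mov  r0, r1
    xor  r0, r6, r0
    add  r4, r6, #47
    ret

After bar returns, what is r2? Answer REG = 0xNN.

REG = 0xca

prologue: push r4 → mem[0xdf]=0xeb, sp=0xdf
body[0] sub  r2, r1, #23 → r2=0xca
body[1] mov  r5, r1 → r5=0xe1
body[2] mov  r0, r1 → r0=0xe1
body[3] xor  r0, r6, r0 → r0=0xa0
body[4] add  r4, r6, #47 → r4=0x70
epilogue: pop r4=0xeb, sp=0xe0
r2 is caller-saved → body value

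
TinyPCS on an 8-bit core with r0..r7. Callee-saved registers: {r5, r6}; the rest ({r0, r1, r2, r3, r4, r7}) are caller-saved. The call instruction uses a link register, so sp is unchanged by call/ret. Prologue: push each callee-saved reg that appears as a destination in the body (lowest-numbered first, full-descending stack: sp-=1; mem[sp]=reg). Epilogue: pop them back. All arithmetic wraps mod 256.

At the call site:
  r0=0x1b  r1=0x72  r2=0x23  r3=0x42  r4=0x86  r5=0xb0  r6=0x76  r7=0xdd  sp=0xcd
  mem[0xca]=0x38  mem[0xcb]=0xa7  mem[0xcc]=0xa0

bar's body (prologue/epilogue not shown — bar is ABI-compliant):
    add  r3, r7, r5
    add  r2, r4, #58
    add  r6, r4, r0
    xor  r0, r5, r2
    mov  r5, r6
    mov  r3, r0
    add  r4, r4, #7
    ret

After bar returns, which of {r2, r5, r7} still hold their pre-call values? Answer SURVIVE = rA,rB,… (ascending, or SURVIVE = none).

prologue: push r5 → mem[0xcc]=0xb0, sp=0xcc
prologue: push r6 → mem[0xcb]=0x76, sp=0xcb
body[0] add  r3, r7, r5 → r3=0x8d
body[1] add  r2, r4, #58 → r2=0xc0
body[2] add  r6, r4, r0 → r6=0xa1
body[3] xor  r0, r5, r2 → r0=0x70
body[4] mov  r5, r6 → r5=0xa1
body[5] mov  r3, r0 → r3=0x70
body[6] add  r4, r4, #7 → r4=0x8d
epilogue: pop r6=0x76, sp=0xcc
epilogue: pop r5=0xb0, sp=0xcd
r2: caller-saved, written=True
r5: callee-saved, written=True
r7: caller-saved, written=False

SURVIVE = r5,r7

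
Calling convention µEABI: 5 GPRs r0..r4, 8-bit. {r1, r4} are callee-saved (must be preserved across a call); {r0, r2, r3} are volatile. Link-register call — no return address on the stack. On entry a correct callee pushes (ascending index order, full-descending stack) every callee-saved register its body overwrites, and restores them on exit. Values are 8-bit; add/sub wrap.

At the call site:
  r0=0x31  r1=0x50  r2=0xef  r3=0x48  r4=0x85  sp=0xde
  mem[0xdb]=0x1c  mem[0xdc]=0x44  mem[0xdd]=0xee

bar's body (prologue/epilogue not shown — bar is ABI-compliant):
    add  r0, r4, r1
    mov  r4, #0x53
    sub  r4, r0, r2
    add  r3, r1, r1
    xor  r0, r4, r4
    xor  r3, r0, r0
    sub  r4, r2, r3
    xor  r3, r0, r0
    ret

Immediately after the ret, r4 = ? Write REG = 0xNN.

prologue: push r4 → mem[0xdd]=0x85, sp=0xdd
body[0] add  r0, r4, r1 → r0=0xd5
body[1] mov  r4, #0x53 → r4=0x53
body[2] sub  r4, r0, r2 → r4=0xe6
body[3] add  r3, r1, r1 → r3=0xa0
body[4] xor  r0, r4, r4 → r0=0x00
body[5] xor  r3, r0, r0 → r3=0x00
body[6] sub  r4, r2, r3 → r4=0xef
body[7] xor  r3, r0, r0 → r3=0x00
epilogue: pop r4=0x85, sp=0xde
r4 is callee-saved → restored

REG = 0x85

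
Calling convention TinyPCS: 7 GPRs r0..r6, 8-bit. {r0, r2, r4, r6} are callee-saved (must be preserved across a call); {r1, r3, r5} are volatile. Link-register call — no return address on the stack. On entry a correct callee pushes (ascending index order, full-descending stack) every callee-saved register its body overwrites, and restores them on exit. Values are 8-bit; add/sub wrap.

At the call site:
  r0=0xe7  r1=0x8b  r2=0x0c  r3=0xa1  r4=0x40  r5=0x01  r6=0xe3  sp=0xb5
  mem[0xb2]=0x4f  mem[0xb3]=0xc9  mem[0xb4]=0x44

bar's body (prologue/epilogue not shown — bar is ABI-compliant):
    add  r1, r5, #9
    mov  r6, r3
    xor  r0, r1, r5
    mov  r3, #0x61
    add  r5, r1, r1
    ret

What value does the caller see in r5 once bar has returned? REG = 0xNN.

prologue: push r0 → mem[0xb4]=0xe7, sp=0xb4
prologue: push r6 → mem[0xb3]=0xe3, sp=0xb3
body[0] add  r1, r5, #9 → r1=0x0a
body[1] mov  r6, r3 → r6=0xa1
body[2] xor  r0, r1, r5 → r0=0x0b
body[3] mov  r3, #0x61 → r3=0x61
body[4] add  r5, r1, r1 → r5=0x14
epilogue: pop r6=0xe3, sp=0xb4
epilogue: pop r0=0xe7, sp=0xb5
r5 is caller-saved → body value

REG = 0x14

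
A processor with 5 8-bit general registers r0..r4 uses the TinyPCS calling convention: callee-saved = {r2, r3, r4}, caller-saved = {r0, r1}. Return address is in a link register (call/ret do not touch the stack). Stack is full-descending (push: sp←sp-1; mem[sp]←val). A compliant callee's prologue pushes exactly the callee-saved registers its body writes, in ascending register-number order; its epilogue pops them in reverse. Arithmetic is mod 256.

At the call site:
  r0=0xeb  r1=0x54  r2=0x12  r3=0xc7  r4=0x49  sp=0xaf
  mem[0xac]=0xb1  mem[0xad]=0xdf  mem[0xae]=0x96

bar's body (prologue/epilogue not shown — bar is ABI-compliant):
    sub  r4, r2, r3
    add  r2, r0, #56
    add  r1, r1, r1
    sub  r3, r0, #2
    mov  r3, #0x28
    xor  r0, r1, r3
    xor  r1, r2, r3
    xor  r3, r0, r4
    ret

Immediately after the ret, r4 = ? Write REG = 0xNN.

prologue: push r2 -> mem[0xae]=0x12, sp=0xae
prologue: push r3 -> mem[0xad]=0xc7, sp=0xad
prologue: push r4 -> mem[0xac]=0x49, sp=0xac
body[0] sub  r4, r2, r3 -> r4=0x4b
body[1] add  r2, r0, #56 -> r2=0x23
body[2] add  r1, r1, r1 -> r1=0xa8
body[3] sub  r3, r0, #2 -> r3=0xe9
body[4] mov  r3, #0x28 -> r3=0x28
body[5] xor  r0, r1, r3 -> r0=0x80
body[6] xor  r1, r2, r3 -> r1=0x0b
body[7] xor  r3, r0, r4 -> r3=0xcb
epilogue: pop r4=0x49, sp=0xad
epilogue: pop r3=0xc7, sp=0xae
epilogue: pop r2=0x12, sp=0xaf
r4 is callee-saved -> restored

REG = 0x49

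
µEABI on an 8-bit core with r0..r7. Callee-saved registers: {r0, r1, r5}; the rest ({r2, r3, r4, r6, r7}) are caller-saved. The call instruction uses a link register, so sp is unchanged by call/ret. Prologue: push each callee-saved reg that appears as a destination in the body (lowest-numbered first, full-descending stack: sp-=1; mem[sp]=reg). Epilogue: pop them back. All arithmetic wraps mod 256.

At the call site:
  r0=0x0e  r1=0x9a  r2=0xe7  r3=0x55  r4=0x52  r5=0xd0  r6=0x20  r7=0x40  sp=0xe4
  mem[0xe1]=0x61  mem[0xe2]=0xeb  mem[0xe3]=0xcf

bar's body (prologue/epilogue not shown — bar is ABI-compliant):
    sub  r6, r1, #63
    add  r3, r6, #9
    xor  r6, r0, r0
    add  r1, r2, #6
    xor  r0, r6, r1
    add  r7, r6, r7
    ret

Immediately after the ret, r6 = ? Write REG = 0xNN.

prologue: push r0 -> mem[0xe3]=0x0e, sp=0xe3
prologue: push r1 -> mem[0xe2]=0x9a, sp=0xe2
body[0] sub  r6, r1, #63 -> r6=0x5b
body[1] add  r3, r6, #9 -> r3=0x64
body[2] xor  r6, r0, r0 -> r6=0x00
body[3] add  r1, r2, #6 -> r1=0xed
body[4] xor  r0, r6, r1 -> r0=0xed
body[5] add  r7, r6, r7 -> r7=0x40
epilogue: pop r1=0x9a, sp=0xe3
epilogue: pop r0=0x0e, sp=0xe4
r6 is caller-saved -> body value

REG = 0x00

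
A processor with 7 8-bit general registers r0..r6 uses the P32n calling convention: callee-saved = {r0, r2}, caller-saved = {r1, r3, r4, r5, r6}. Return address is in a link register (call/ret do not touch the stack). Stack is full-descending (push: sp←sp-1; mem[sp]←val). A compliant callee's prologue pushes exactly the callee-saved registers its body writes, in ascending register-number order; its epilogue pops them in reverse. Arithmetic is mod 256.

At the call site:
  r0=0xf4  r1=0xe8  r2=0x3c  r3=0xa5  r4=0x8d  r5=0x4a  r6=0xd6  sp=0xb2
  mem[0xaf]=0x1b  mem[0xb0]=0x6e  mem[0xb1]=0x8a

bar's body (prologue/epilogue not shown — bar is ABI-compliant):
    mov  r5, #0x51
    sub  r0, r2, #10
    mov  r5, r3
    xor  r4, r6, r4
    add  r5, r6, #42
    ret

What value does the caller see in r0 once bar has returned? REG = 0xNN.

REG = 0xf4

prologue: push r0 → mem[0xb1]=0xf4, sp=0xb1
body[0] mov  r5, #0x51 → r5=0x51
body[1] sub  r0, r2, #10 → r0=0x32
body[2] mov  r5, r3 → r5=0xa5
body[3] xor  r4, r6, r4 → r4=0x5b
body[4] add  r5, r6, #42 → r5=0x00
epilogue: pop r0=0xf4, sp=0xb2
r0 is callee-saved → restored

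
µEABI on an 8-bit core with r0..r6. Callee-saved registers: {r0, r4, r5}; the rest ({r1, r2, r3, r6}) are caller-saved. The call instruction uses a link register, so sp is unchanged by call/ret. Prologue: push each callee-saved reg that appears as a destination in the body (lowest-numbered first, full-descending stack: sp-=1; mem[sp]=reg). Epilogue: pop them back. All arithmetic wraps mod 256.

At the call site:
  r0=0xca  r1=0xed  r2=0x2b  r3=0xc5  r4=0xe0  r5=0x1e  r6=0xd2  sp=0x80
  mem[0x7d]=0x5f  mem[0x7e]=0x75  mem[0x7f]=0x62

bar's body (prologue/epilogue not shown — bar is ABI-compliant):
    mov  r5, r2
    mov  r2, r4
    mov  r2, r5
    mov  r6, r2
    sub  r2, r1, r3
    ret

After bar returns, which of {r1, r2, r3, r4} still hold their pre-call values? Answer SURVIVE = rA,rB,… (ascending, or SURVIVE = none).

SURVIVE = r1,r3,r4

prologue: push r5 -> mem[0x7f]=0x1e, sp=0x7f
body[0] mov  r5, r2 -> r5=0x2b
body[1] mov  r2, r4 -> r2=0xe0
body[2] mov  r2, r5 -> r2=0x2b
body[3] mov  r6, r2 -> r6=0x2b
body[4] sub  r2, r1, r3 -> r2=0x28
epilogue: pop r5=0x1e, sp=0x80
r1: caller-saved, written=False
r2: caller-saved, written=True
r3: caller-saved, written=False
r4: callee-saved, written=False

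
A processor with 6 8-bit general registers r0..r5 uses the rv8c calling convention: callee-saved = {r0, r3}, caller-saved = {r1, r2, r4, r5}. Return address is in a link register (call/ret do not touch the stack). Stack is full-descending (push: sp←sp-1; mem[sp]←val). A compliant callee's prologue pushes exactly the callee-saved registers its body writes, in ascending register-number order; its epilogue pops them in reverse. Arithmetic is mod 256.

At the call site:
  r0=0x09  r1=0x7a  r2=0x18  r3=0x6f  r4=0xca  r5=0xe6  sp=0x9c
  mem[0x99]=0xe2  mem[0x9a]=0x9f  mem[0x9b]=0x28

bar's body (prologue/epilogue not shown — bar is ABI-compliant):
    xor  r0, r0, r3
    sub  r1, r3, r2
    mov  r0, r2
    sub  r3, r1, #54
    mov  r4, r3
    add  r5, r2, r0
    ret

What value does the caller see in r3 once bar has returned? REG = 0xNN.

prologue: push r0 -> mem[0x9b]=0x09, sp=0x9b
prologue: push r3 -> mem[0x9a]=0x6f, sp=0x9a
body[0] xor  r0, r0, r3 -> r0=0x66
body[1] sub  r1, r3, r2 -> r1=0x57
body[2] mov  r0, r2 -> r0=0x18
body[3] sub  r3, r1, #54 -> r3=0x21
body[4] mov  r4, r3 -> r4=0x21
body[5] add  r5, r2, r0 -> r5=0x30
epilogue: pop r3=0x6f, sp=0x9b
epilogue: pop r0=0x09, sp=0x9c
r3 is callee-saved -> restored

REG = 0x6f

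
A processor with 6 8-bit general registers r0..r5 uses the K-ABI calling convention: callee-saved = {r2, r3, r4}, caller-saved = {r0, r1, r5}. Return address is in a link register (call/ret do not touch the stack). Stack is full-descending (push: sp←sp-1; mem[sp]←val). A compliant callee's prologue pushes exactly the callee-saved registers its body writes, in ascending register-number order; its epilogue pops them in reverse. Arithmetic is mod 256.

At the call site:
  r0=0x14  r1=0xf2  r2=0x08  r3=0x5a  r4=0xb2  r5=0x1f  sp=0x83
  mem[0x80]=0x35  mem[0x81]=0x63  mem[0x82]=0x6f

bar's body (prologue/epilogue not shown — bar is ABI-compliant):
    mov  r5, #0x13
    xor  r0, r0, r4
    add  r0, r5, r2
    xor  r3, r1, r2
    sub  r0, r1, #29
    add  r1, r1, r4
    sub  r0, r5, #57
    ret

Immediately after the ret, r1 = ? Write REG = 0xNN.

REG = 0xa4

prologue: push r3 → mem[0x82]=0x5a, sp=0x82
body[0] mov  r5, #0x13 → r5=0x13
body[1] xor  r0, r0, r4 → r0=0xa6
body[2] add  r0, r5, r2 → r0=0x1b
body[3] xor  r3, r1, r2 → r3=0xfa
body[4] sub  r0, r1, #29 → r0=0xd5
body[5] add  r1, r1, r4 → r1=0xa4
body[6] sub  r0, r5, #57 → r0=0xda
epilogue: pop r3=0x5a, sp=0x83
r1 is caller-saved → body value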